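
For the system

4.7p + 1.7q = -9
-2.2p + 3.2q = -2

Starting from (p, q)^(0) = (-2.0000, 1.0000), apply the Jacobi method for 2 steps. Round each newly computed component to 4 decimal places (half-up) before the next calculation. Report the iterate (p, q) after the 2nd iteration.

Iteration 1:
  p = (-9 - (1.7)·1.0000) / (4.7) = -2.2766
  q = (-2 - (-2.2)·-2.0000) / (3.2) = -2.0000
Iteration 2:
  p = (-9 - (1.7)·-2.0000) / (4.7) = -1.1915
  q = (-2 - (-2.2)·-2.2766) / (3.2) = -2.1902

(-1.1915, -2.1902)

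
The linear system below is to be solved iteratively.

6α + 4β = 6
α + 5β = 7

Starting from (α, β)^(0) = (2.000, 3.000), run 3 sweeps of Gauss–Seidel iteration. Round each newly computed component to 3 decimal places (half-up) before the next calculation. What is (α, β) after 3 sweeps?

Iteration 1:
  α = (6 - (4)·3.000) / (6) = -1.000
  β = (7 - (1)·-1.000) / (5) = 1.600
Iteration 2:
  α = (6 - (4)·1.600) / (6) = -0.067
  β = (7 - (1)·-0.067) / (5) = 1.413
Iteration 3:
  α = (6 - (4)·1.413) / (6) = 0.058
  β = (7 - (1)·0.058) / (5) = 1.388

(0.058, 1.388)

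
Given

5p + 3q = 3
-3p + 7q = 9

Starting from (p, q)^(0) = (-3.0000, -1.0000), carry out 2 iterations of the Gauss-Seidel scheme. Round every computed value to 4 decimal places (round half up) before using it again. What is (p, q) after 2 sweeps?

(-0.4800, 1.0800)

Iteration 1:
  p = (3 - (3)·-1.0000) / (5) = 1.2000
  q = (9 - (-3)·1.2000) / (7) = 1.8000
Iteration 2:
  p = (3 - (3)·1.8000) / (5) = -0.4800
  q = (9 - (-3)·-0.4800) / (7) = 1.0800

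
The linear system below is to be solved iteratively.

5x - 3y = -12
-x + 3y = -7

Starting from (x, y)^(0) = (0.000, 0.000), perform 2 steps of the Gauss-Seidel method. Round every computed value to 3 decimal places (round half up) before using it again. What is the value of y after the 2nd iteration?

-3.760

Iteration 1:
  x = (-12 - (-3)·0.000) / (5) = -2.400
  y = (-7 - (-1)·-2.400) / (3) = -3.133
Iteration 2:
  x = (-12 - (-3)·-3.133) / (5) = -4.280
  y = (-7 - (-1)·-4.280) / (3) = -3.760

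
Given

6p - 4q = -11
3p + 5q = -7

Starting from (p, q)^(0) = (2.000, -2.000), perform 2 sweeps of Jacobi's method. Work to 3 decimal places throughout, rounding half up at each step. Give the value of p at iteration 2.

Iteration 1:
  p = (-11 - (-4)·-2.000) / (6) = -3.167
  q = (-7 - (3)·2.000) / (5) = -2.600
Iteration 2:
  p = (-11 - (-4)·-2.600) / (6) = -3.567
  q = (-7 - (3)·-3.167) / (5) = 0.500

-3.567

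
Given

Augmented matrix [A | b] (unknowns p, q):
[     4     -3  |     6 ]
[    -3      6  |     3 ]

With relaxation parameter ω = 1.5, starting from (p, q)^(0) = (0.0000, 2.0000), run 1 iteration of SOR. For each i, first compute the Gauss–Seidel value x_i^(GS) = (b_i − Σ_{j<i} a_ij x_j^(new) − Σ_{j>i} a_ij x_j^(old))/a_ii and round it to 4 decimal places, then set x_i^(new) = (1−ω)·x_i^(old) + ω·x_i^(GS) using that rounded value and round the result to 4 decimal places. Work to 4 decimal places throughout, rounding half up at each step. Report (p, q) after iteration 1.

(4.5000, 3.1250)

Iteration 1:
  p: GS value = (6 - (-3)·2.0000) / (4) = 3.0000;  p ← (1−ω)·0.0000 + ω·3.0000 = 4.5000
  q: GS value = (3 - (-3)·4.5000) / (6) = 2.7500;  q ← (1−ω)·2.0000 + ω·2.7500 = 3.1250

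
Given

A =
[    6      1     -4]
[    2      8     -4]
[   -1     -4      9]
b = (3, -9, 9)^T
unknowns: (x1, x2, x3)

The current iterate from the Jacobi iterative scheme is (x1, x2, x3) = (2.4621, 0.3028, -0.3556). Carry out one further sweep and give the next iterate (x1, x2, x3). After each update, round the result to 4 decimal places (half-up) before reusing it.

One sweep:
  x1 = (3 - (1)·0.3028 - (-4)·-0.3556) / (6) = 0.2125
  x2 = (-9 - (2)·2.4621 - (-4)·-0.3556) / (8) = -1.9183
  x3 = (9 - (-1)·2.4621 - (-4)·0.3028) / (9) = 1.4081

(0.2125, -1.9183, 1.4081)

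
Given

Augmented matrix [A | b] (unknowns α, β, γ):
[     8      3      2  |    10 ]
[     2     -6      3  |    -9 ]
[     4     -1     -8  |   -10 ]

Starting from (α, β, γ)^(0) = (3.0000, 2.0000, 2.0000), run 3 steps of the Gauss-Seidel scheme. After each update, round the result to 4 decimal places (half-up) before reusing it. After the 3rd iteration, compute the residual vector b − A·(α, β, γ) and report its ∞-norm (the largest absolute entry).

Iteration 1:
  α = (10 - (3)·2.0000 - (2)·2.0000) / (8) = 0.0000
  β = (-9 - (2)·0.0000 - (3)·2.0000) / (-6) = 2.5000
  γ = (-10 - (4)·0.0000 - (-1)·2.5000) / (-8) = 0.9375
Iteration 2:
  α = (10 - (3)·2.5000 - (2)·0.9375) / (8) = 0.0781
  β = (-9 - (2)·0.0781 - (3)·0.9375) / (-6) = 1.9948
  γ = (-10 - (4)·0.0781 - (-1)·1.9948) / (-8) = 1.0397
Iteration 3:
  α = (10 - (3)·1.9948 - (2)·1.0397) / (8) = 0.2420
  β = (-9 - (2)·0.2420 - (3)·1.0397) / (-6) = 2.1005
  γ = (-10 - (4)·0.2420 - (-1)·2.1005) / (-8) = 1.1084
Residual b − A·x = (-0.4543, -0.2062, -0.0003); ∞-norm = 0.4543

0.4543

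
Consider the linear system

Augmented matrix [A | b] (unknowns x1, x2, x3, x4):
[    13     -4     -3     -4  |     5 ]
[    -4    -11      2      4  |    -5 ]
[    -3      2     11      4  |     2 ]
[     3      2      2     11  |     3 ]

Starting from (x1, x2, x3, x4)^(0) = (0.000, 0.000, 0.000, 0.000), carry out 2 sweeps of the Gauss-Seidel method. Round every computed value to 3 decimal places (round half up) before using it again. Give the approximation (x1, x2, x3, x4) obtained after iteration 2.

(0.556, 0.319, 0.250, 0.018)

Iteration 1:
  x1 = (5 - (-4)·0.000 - (-3)·0.000 - (-4)·0.000) / (13) = 0.385
  x2 = (-5 - (-4)·0.385 - (2)·0.000 - (4)·0.000) / (-11) = 0.315
  x3 = (2 - (-3)·0.385 - (2)·0.315 - (4)·0.000) / (11) = 0.230
  x4 = (3 - (3)·0.385 - (2)·0.315 - (2)·0.230) / (11) = 0.069
Iteration 2:
  x1 = (5 - (-4)·0.315 - (-3)·0.230 - (-4)·0.069) / (13) = 0.556
  x2 = (-5 - (-4)·0.556 - (2)·0.230 - (4)·0.069) / (-11) = 0.319
  x3 = (2 - (-3)·0.556 - (2)·0.319 - (4)·0.069) / (11) = 0.250
  x4 = (3 - (3)·0.556 - (2)·0.319 - (2)·0.250) / (11) = 0.018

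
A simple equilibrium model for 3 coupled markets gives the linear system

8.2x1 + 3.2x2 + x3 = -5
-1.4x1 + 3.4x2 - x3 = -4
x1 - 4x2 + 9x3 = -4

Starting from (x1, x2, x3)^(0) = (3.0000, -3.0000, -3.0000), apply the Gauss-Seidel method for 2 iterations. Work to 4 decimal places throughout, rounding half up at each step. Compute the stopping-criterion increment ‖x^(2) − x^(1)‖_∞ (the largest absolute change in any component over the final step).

0.7244

Iteration 1:
  x1 = (-5 - (3.2)·-3.0000 - (1)·-3.0000) / (8.2) = 0.9268
  x2 = (-4 - (-1.4)·0.9268 - (-1)·-3.0000) / (3.4) = -1.6772
  x3 = (-4 - (1)·0.9268 - (-4)·-1.6772) / (9) = -1.2928
Iteration 2:
  x1 = (-5 - (3.2)·-1.6772 - (1)·-1.2928) / (8.2) = 0.2024
  x2 = (-4 - (-1.4)·0.2024 - (-1)·-1.2928) / (3.4) = -1.4734
  x3 = (-4 - (1)·0.2024 - (-4)·-1.4734) / (9) = -1.1218
Change: (-0.7244, 0.2038, 0.1710) → max |·| = 0.7244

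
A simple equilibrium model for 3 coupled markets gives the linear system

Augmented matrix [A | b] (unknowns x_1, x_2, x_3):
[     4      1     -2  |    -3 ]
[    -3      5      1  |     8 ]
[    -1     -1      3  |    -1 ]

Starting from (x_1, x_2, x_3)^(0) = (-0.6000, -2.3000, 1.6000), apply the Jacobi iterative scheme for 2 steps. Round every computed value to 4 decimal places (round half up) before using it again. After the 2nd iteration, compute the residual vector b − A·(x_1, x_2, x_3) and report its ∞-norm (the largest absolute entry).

Iteration 1:
  x_1 = (-3 - (1)·-2.3000 - (-2)·1.6000) / (4) = 0.6250
  x_2 = (8 - (-3)·-0.6000 - (1)·1.6000) / (5) = 0.9200
  x_3 = (-1 - (-1)·-0.6000 - (-1)·-2.3000) / (3) = -1.3000
Iteration 2:
  x_1 = (-3 - (1)·0.9200 - (-2)·-1.3000) / (4) = -1.6300
  x_2 = (8 - (-3)·0.6250 - (1)·-1.3000) / (5) = 2.2350
  x_3 = (-1 - (-1)·0.6250 - (-1)·0.9200) / (3) = 0.1817
Residual b − A·x = (1.6484, -8.2467, -0.9401); ∞-norm = 8.2467

8.2467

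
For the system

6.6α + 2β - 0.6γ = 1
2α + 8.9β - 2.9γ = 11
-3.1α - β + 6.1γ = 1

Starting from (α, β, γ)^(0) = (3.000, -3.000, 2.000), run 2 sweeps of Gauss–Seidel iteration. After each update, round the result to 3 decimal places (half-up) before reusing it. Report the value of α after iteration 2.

-0.240

Iteration 1:
  α = (1 - (2)·-3.000 - (-0.6)·2.000) / (6.6) = 1.242
  β = (11 - (2)·1.242 - (-2.9)·2.000) / (8.9) = 1.609
  γ = (1 - (-3.1)·1.242 - (-1)·1.609) / (6.1) = 1.059
Iteration 2:
  α = (1 - (2)·1.609 - (-0.6)·1.059) / (6.6) = -0.240
  β = (11 - (2)·-0.240 - (-2.9)·1.059) / (8.9) = 1.635
  γ = (1 - (-3.1)·-0.240 - (-1)·1.635) / (6.1) = 0.310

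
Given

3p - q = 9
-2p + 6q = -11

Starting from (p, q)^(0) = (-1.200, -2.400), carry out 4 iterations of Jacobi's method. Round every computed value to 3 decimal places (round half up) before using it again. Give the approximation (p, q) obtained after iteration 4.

(2.640, -0.956)

Iteration 1:
  p = (9 - (-1)·-2.400) / (3) = 2.200
  q = (-11 - (-2)·-1.200) / (6) = -2.233
Iteration 2:
  p = (9 - (-1)·-2.233) / (3) = 2.256
  q = (-11 - (-2)·2.200) / (6) = -1.100
Iteration 3:
  p = (9 - (-1)·-1.100) / (3) = 2.633
  q = (-11 - (-2)·2.256) / (6) = -1.081
Iteration 4:
  p = (9 - (-1)·-1.081) / (3) = 2.640
  q = (-11 - (-2)·2.633) / (6) = -0.956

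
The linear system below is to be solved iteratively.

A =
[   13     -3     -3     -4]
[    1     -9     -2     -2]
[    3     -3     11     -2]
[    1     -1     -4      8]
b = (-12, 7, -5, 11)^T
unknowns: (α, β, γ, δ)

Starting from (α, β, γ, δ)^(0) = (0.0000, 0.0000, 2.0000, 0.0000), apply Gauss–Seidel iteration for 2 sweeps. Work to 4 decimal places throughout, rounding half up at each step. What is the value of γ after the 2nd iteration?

Iteration 1:
  α = (-12 - (-3)·0.0000 - (-3)·2.0000 - (-4)·0.0000) / (13) = -0.4615
  β = (7 - (1)·-0.4615 - (-2)·2.0000 - (-2)·0.0000) / (-9) = -1.2735
  γ = (-5 - (3)·-0.4615 - (-3)·-1.2735 - (-2)·0.0000) / (11) = -0.6760
  δ = (11 - (1)·-0.4615 - (-1)·-1.2735 - (-4)·-0.6760) / (8) = 0.9355
Iteration 2:
  α = (-12 - (-3)·-1.2735 - (-3)·-0.6760 - (-4)·0.9355) / (13) = -1.0851
  β = (7 - (1)·-1.0851 - (-2)·-0.6760 - (-2)·0.9355) / (-9) = -0.9560
  γ = (-5 - (3)·-1.0851 - (-3)·-0.9560 - (-2)·0.9355) / (11) = -0.2492
  δ = (11 - (1)·-1.0851 - (-1)·-0.9560 - (-4)·-0.2492) / (8) = 1.2665

-0.2492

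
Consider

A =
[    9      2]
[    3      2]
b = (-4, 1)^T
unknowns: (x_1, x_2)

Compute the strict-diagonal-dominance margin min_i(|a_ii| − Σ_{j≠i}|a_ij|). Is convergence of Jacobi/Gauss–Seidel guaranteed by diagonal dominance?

-1

row 1: |9| − (2) = 7
row 2: |2| − (3) = -1
minimum over rows = -1 → not strictly diagonally dominant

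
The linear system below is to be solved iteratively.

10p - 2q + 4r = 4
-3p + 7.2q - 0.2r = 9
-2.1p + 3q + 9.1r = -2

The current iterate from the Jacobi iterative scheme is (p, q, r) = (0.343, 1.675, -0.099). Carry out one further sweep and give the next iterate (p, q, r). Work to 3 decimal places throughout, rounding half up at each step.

One sweep:
  p = (4 - (-2)·1.675 - (4)·-0.099) / (10) = 0.775
  q = (9 - (-3)·0.343 - (-0.2)·-0.099) / (7.2) = 1.390
  r = (-2 - (-2.1)·0.343 - (3)·1.675) / (9.1) = -0.693

(0.775, 1.390, -0.693)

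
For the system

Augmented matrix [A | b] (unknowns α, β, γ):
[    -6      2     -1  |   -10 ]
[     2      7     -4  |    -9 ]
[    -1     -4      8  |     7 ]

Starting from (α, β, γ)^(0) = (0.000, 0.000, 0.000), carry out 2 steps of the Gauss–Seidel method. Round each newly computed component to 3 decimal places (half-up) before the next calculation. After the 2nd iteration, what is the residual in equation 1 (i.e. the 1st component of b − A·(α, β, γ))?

Iteration 1:
  α = (-10 - (2)·0.000 - (-1)·0.000) / (-6) = 1.667
  β = (-9 - (2)·1.667 - (-4)·0.000) / (7) = -1.762
  γ = (7 - (-1)·1.667 - (-4)·-1.762) / (8) = 0.202
Iteration 2:
  α = (-10 - (2)·-1.762 - (-1)·0.202) / (-6) = 1.046
  β = (-9 - (2)·1.046 - (-4)·0.202) / (7) = -1.469
  γ = (7 - (-1)·1.046 - (-4)·-1.469) / (8) = 0.271
Residual b − A·x = (-0.515, 0.275, 0.002)

-0.515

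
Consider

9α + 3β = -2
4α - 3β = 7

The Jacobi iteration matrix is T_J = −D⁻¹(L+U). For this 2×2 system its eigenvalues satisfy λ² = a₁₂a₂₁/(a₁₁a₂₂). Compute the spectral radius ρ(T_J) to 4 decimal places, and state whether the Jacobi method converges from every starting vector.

0.6667

a₁₂a₂₁/(a₁₁a₂₂) = (3)·(4) / ((9)·(-3)) = -0.444444
ρ = √|-0.444444| = √0.444444 = 0.6667
ρ < 1, so Jacobi converges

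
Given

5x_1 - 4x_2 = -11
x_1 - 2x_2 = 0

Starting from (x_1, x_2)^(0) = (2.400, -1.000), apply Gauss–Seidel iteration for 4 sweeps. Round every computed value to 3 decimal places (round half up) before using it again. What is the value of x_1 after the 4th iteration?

-3.624

Iteration 1:
  x_1 = (-11 - (-4)·-1.000) / (5) = -3.000
  x_2 = (0 - (1)·-3.000) / (-2) = -1.500
Iteration 2:
  x_1 = (-11 - (-4)·-1.500) / (5) = -3.400
  x_2 = (0 - (1)·-3.400) / (-2) = -1.700
Iteration 3:
  x_1 = (-11 - (-4)·-1.700) / (5) = -3.560
  x_2 = (0 - (1)·-3.560) / (-2) = -1.780
Iteration 4:
  x_1 = (-11 - (-4)·-1.780) / (5) = -3.624
  x_2 = (0 - (1)·-3.624) / (-2) = -1.812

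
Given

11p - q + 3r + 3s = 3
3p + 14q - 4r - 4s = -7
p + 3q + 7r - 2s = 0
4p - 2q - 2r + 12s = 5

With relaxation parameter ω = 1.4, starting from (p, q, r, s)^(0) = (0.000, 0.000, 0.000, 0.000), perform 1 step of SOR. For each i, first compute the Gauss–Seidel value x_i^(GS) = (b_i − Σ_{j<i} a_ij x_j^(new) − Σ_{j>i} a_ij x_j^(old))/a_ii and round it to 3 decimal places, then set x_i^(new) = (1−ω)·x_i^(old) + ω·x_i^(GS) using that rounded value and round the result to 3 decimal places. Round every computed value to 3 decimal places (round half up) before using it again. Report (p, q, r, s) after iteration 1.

(0.382, -0.815, 0.413, 0.311)

Iteration 1:
  p: GS value = (3 - (-1)·0.000 - (3)·0.000 - (3)·0.000) / (11) = 0.273;  p ← (1−ω)·0.000 + ω·0.273 = 0.382
  q: GS value = (-7 - (3)·0.382 - (-4)·0.000 - (-4)·0.000) / (14) = -0.582;  q ← (1−ω)·0.000 + ω·-0.582 = -0.815
  r: GS value = (0 - (1)·0.382 - (3)·-0.815 - (-2)·0.000) / (7) = 0.295;  r ← (1−ω)·0.000 + ω·0.295 = 0.413
  s: GS value = (5 - (4)·0.382 - (-2)·-0.815 - (-2)·0.413) / (12) = 0.222;  s ← (1−ω)·0.000 + ω·0.222 = 0.311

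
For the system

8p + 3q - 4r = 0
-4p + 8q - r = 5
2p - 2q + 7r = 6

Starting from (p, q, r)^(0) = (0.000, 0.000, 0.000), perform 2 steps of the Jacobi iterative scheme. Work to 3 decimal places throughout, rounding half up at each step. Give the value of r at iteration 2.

1.036

Iteration 1:
  p = (0 - (3)·0.000 - (-4)·0.000) / (8) = 0.000
  q = (5 - (-4)·0.000 - (-1)·0.000) / (8) = 0.625
  r = (6 - (2)·0.000 - (-2)·0.000) / (7) = 0.857
Iteration 2:
  p = (0 - (3)·0.625 - (-4)·0.857) / (8) = 0.194
  q = (5 - (-4)·0.000 - (-1)·0.857) / (8) = 0.732
  r = (6 - (2)·0.000 - (-2)·0.625) / (7) = 1.036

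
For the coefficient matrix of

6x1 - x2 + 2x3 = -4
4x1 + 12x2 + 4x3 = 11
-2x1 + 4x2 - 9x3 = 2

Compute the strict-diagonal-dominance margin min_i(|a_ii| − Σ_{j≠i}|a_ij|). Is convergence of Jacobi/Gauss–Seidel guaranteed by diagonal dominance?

3

row 1: |6| − (1+2) = 3
row 2: |12| − (4+4) = 4
row 3: |-9| − (2+4) = 3
minimum over rows = 3 → strictly diagonally dominant (convergence guaranteed)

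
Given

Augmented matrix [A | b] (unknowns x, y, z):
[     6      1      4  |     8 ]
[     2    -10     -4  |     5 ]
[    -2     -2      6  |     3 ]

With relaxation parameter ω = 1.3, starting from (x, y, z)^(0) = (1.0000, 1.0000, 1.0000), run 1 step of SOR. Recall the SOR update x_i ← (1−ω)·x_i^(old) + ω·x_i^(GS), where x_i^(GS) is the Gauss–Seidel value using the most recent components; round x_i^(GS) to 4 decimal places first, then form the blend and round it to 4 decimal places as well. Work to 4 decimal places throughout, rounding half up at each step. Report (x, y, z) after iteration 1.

(0.3500, -1.3790, -0.0959)

Iteration 1:
  x: GS value = (8 - (1)·1.0000 - (4)·1.0000) / (6) = 0.5000;  x ← (1−ω)·1.0000 + ω·0.5000 = 0.3500
  y: GS value = (5 - (2)·0.3500 - (-4)·1.0000) / (-10) = -0.8300;  y ← (1−ω)·1.0000 + ω·-0.8300 = -1.3790
  z: GS value = (3 - (-2)·0.3500 - (-2)·-1.3790) / (6) = 0.1570;  z ← (1−ω)·1.0000 + ω·0.1570 = -0.0959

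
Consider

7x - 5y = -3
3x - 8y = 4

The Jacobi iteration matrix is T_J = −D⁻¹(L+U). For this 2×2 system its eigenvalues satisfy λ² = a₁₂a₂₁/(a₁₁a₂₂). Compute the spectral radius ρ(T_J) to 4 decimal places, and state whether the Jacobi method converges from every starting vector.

a₁₂a₂₁/(a₁₁a₂₂) = (-5)·(3) / ((7)·(-8)) = 0.267857
ρ = √|0.267857| = √0.267857 = 0.5175
ρ < 1, so Jacobi converges

0.5175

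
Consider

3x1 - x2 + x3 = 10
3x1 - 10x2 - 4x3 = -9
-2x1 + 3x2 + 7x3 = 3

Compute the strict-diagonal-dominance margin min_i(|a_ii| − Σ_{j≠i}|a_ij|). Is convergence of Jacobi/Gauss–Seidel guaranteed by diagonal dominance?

row 1: |3| − (1+1) = 1
row 2: |-10| − (3+4) = 3
row 3: |7| − (2+3) = 2
minimum over rows = 1 → strictly diagonally dominant (convergence guaranteed)

1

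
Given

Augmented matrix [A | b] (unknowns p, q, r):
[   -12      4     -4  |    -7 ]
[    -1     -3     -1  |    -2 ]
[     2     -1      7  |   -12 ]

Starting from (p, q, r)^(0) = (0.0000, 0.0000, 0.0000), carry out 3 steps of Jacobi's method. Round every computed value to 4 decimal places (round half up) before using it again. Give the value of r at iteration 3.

Iteration 1:
  p = (-7 - (4)·0.0000 - (-4)·0.0000) / (-12) = 0.5833
  q = (-2 - (-1)·0.0000 - (-1)·0.0000) / (-3) = 0.6667
  r = (-12 - (2)·0.0000 - (-1)·0.0000) / (7) = -1.7143
Iteration 2:
  p = (-7 - (4)·0.6667 - (-4)·-1.7143) / (-12) = 1.3770
  q = (-2 - (-1)·0.5833 - (-1)·-1.7143) / (-3) = 1.0437
  r = (-12 - (2)·0.5833 - (-1)·0.6667) / (7) = -1.7857
Iteration 3:
  p = (-7 - (4)·1.0437 - (-4)·-1.7857) / (-12) = 1.5265
  q = (-2 - (-1)·1.3770 - (-1)·-1.7857) / (-3) = 0.8029
  r = (-12 - (2)·1.3770 - (-1)·1.0437) / (7) = -1.9586

-1.9586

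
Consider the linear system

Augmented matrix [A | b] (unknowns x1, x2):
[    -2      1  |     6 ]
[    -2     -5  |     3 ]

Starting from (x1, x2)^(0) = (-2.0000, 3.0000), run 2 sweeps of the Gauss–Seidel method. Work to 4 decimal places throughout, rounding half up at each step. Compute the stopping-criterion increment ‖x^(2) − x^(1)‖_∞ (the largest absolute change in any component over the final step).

1.5000

Iteration 1:
  x1 = (6 - (1)·3.0000) / (-2) = -1.5000
  x2 = (3 - (-2)·-1.5000) / (-5) = 0.0000
Iteration 2:
  x1 = (6 - (1)·0.0000) / (-2) = -3.0000
  x2 = (3 - (-2)·-3.0000) / (-5) = 0.6000
Change: (-1.5000, 0.6000) → max |·| = 1.5000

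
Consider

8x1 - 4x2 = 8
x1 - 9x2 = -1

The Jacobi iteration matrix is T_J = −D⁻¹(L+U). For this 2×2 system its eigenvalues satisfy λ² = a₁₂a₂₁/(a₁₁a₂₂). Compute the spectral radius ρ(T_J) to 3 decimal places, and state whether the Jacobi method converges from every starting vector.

a₁₂a₂₁/(a₁₁a₂₂) = (-4)·(1) / ((8)·(-9)) = 0.055556
ρ = √|0.055556| = √0.055556 = 0.236
ρ < 1, so Jacobi converges

0.236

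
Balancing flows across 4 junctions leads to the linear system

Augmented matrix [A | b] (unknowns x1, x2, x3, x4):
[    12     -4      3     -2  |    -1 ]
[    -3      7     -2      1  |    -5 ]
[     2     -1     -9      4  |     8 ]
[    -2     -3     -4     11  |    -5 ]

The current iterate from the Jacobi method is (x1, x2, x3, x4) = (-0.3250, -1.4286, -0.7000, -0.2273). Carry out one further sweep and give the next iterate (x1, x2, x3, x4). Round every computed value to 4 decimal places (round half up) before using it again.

(-0.4224, -1.0211, -0.9034, -1.1578)

One sweep:
  x1 = (-1 - (-4)·-1.4286 - (3)·-0.7000 - (-2)·-0.2273) / (12) = -0.4224
  x2 = (-5 - (-3)·-0.3250 - (-2)·-0.7000 - (1)·-0.2273) / (7) = -1.0211
  x3 = (8 - (2)·-0.3250 - (-1)·-1.4286 - (4)·-0.2273) / (-9) = -0.9034
  x4 = (-5 - (-2)·-0.3250 - (-3)·-1.4286 - (-4)·-0.7000) / (11) = -1.1578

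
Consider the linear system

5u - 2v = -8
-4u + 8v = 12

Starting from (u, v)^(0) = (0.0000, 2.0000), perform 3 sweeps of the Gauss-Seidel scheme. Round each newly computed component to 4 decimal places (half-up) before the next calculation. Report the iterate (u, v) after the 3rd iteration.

Iteration 1:
  u = (-8 - (-2)·2.0000) / (5) = -0.8000
  v = (12 - (-4)·-0.8000) / (8) = 1.1000
Iteration 2:
  u = (-8 - (-2)·1.1000) / (5) = -1.1600
  v = (12 - (-4)·-1.1600) / (8) = 0.9200
Iteration 3:
  u = (-8 - (-2)·0.9200) / (5) = -1.2320
  v = (12 - (-4)·-1.2320) / (8) = 0.8840

(-1.2320, 0.8840)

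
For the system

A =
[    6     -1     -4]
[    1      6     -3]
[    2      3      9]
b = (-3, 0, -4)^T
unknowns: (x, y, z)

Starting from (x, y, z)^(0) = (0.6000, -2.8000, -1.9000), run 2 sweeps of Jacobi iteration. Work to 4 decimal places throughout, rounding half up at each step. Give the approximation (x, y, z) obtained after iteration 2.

(-0.4379, 0.5500, 0.4018)

Iteration 1:
  x = (-3 - (-1)·-2.8000 - (-4)·-1.9000) / (6) = -2.2333
  y = (0 - (1)·0.6000 - (-3)·-1.9000) / (6) = -1.0500
  z = (-4 - (2)·0.6000 - (3)·-2.8000) / (9) = 0.3556
Iteration 2:
  x = (-3 - (-1)·-1.0500 - (-4)·0.3556) / (6) = -0.4379
  y = (0 - (1)·-2.2333 - (-3)·0.3556) / (6) = 0.5500
  z = (-4 - (2)·-2.2333 - (3)·-1.0500) / (9) = 0.4018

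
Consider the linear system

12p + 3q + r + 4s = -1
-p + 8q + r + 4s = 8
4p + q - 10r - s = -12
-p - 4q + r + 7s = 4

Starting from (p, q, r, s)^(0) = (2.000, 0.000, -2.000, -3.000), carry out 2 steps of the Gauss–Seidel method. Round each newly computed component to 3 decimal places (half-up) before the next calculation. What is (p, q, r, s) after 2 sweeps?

(-1.675, -0.516, 0.273, -0.002)

Iteration 1:
  p = (-1 - (3)·0.000 - (1)·-2.000 - (4)·-3.000) / (12) = 1.083
  q = (8 - (-1)·1.083 - (1)·-2.000 - (4)·-3.000) / (8) = 2.885
  r = (-12 - (4)·1.083 - (1)·2.885 - (-1)·-3.000) / (-10) = 2.222
  s = (4 - (-1)·1.083 - (-4)·2.885 - (1)·2.222) / (7) = 2.057
Iteration 2:
  p = (-1 - (3)·2.885 - (1)·2.222 - (4)·2.057) / (12) = -1.675
  q = (8 - (-1)·-1.675 - (1)·2.222 - (4)·2.057) / (8) = -0.516
  r = (-12 - (4)·-1.675 - (1)·-0.516 - (-1)·2.057) / (-10) = 0.273
  s = (4 - (-1)·-1.675 - (-4)·-0.516 - (1)·0.273) / (7) = -0.002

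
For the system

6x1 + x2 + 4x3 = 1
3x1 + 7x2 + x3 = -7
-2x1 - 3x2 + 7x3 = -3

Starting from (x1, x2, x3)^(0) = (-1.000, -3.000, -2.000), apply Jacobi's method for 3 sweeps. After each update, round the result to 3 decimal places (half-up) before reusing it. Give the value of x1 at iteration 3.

0.415

Iteration 1:
  x1 = (1 - (1)·-3.000 - (4)·-2.000) / (6) = 2.000
  x2 = (-7 - (3)·-1.000 - (1)·-2.000) / (7) = -0.286
  x3 = (-3 - (-2)·-1.000 - (-3)·-3.000) / (7) = -2.000
Iteration 2:
  x1 = (1 - (1)·-0.286 - (4)·-2.000) / (6) = 1.548
  x2 = (-7 - (3)·2.000 - (1)·-2.000) / (7) = -1.571
  x3 = (-3 - (-2)·2.000 - (-3)·-0.286) / (7) = 0.020
Iteration 3:
  x1 = (1 - (1)·-1.571 - (4)·0.020) / (6) = 0.415
  x2 = (-7 - (3)·1.548 - (1)·0.020) / (7) = -1.666
  x3 = (-3 - (-2)·1.548 - (-3)·-1.571) / (7) = -0.660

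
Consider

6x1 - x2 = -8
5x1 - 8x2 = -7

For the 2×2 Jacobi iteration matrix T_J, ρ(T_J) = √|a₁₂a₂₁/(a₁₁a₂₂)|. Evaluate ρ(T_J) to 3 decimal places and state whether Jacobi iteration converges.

a₁₂a₂₁/(a₁₁a₂₂) = (-1)·(5) / ((6)·(-8)) = 0.104167
ρ = √|0.104167| = √0.104167 = 0.323
ρ < 1, so Jacobi converges

0.323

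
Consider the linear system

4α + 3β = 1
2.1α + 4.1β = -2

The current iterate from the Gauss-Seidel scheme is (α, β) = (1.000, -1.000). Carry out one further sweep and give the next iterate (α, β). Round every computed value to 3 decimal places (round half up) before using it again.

(1.000, -1.000)

One sweep:
  α = (1 - (3)·-1.000) / (4) = 1.000
  β = (-2 - (2.1)·1.000) / (4.1) = -1.000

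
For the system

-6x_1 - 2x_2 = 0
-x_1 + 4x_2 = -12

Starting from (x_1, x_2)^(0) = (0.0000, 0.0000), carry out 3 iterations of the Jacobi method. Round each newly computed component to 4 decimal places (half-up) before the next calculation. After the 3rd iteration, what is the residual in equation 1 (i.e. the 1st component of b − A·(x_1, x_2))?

Iteration 1:
  x_1 = (0 - (-2)·0.0000) / (-6) = 0.0000
  x_2 = (-12 - (-1)·0.0000) / (4) = -3.0000
Iteration 2:
  x_1 = (0 - (-2)·-3.0000) / (-6) = 1.0000
  x_2 = (-12 - (-1)·0.0000) / (4) = -3.0000
Iteration 3:
  x_1 = (0 - (-2)·-3.0000) / (-6) = 1.0000
  x_2 = (-12 - (-1)·1.0000) / (4) = -2.7500
Residual b − A·x = (0.5000, 0.0000)

0.5000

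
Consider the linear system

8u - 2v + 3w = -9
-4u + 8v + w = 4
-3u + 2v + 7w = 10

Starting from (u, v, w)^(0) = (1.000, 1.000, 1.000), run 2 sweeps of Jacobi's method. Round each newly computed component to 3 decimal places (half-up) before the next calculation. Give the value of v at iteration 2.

Iteration 1:
  u = (-9 - (-2)·1.000 - (3)·1.000) / (8) = -1.250
  v = (4 - (-4)·1.000 - (1)·1.000) / (8) = 0.875
  w = (10 - (-3)·1.000 - (2)·1.000) / (7) = 1.571
Iteration 2:
  u = (-9 - (-2)·0.875 - (3)·1.571) / (8) = -1.495
  v = (4 - (-4)·-1.250 - (1)·1.571) / (8) = -0.321
  w = (10 - (-3)·-1.250 - (2)·0.875) / (7) = 0.643

-0.321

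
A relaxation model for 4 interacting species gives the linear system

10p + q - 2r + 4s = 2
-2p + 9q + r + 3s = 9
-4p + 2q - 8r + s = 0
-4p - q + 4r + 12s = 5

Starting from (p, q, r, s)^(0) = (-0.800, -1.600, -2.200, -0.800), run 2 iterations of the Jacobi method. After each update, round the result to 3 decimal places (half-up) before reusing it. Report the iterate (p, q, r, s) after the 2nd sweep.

Iteration 1:
  p = (2 - (1)·-1.600 - (-2)·-2.200 - (4)·-0.800) / (10) = 0.240
  q = (9 - (-2)·-0.800 - (1)·-2.200 - (3)·-0.800) / (9) = 1.333
  r = (0 - (-4)·-0.800 - (2)·-1.600 - (1)·-0.800) / (-8) = -0.100
  s = (5 - (-4)·-0.800 - (-1)·-1.600 - (4)·-2.200) / (12) = 0.750
Iteration 2:
  p = (2 - (1)·1.333 - (-2)·-0.100 - (4)·0.750) / (10) = -0.253
  q = (9 - (-2)·0.240 - (1)·-0.100 - (3)·0.750) / (9) = 0.814
  r = (0 - (-4)·0.240 - (2)·1.333 - (1)·0.750) / (-8) = 0.307
  s = (5 - (-4)·0.240 - (-1)·1.333 - (4)·-0.100) / (12) = 0.641

(-0.253, 0.814, 0.307, 0.641)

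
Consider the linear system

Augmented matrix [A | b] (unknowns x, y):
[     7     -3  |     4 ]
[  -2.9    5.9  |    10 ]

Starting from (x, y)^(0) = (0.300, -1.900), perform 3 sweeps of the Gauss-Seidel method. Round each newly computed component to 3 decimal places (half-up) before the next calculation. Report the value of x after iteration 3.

1.560

Iteration 1:
  x = (4 - (-3)·-1.900) / (7) = -0.243
  y = (10 - (-2.9)·-0.243) / (5.9) = 1.575
Iteration 2:
  x = (4 - (-3)·1.575) / (7) = 1.246
  y = (10 - (-2.9)·1.246) / (5.9) = 2.307
Iteration 3:
  x = (4 - (-3)·2.307) / (7) = 1.560
  y = (10 - (-2.9)·1.560) / (5.9) = 2.462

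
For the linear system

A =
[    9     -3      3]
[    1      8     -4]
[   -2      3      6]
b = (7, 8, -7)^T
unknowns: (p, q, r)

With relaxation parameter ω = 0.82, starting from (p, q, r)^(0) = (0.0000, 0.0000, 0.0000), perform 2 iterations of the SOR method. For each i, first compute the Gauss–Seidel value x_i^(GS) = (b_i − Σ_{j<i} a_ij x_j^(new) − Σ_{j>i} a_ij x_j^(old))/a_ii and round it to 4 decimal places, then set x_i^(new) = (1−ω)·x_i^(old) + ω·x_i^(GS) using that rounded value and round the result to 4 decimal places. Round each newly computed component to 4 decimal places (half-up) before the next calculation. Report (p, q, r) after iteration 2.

(1.2572, 0.3794, -0.9651)

Iteration 1:
  p: GS value = (7 - (-3)·0.0000 - (3)·0.0000) / (9) = 0.7778;  p ← (1−ω)·0.0000 + ω·0.7778 = 0.6378
  q: GS value = (8 - (1)·0.6378 - (-4)·0.0000) / (8) = 0.9203;  q ← (1−ω)·0.0000 + ω·0.9203 = 0.7546
  r: GS value = (-7 - (-2)·0.6378 - (3)·0.7546) / (6) = -1.3314;  r ← (1−ω)·0.0000 + ω·-1.3314 = -1.0917
Iteration 2:
  p: GS value = (7 - (-3)·0.7546 - (3)·-1.0917) / (9) = 1.3932;  p ← (1−ω)·0.6378 + ω·1.3932 = 1.2572
  q: GS value = (8 - (1)·1.2572 - (-4)·-1.0917) / (8) = 0.2970;  q ← (1−ω)·0.7546 + ω·0.2970 = 0.3794
  r: GS value = (-7 - (-2)·1.2572 - (3)·0.3794) / (6) = -0.9373;  r ← (1−ω)·-1.0917 + ω·-0.9373 = -0.9651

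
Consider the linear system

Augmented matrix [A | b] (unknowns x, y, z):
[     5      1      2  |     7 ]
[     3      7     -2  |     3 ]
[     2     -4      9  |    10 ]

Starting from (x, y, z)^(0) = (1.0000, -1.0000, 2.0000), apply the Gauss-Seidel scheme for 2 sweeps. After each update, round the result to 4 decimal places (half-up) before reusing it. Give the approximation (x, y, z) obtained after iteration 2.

(0.7784, 0.4451, 1.1360)

Iteration 1:
  x = (7 - (1)·-1.0000 - (2)·2.0000) / (5) = 0.8000
  y = (3 - (3)·0.8000 - (-2)·2.0000) / (7) = 0.6571
  z = (10 - (2)·0.8000 - (-4)·0.6571) / (9) = 1.2254
Iteration 2:
  x = (7 - (1)·0.6571 - (2)·1.2254) / (5) = 0.7784
  y = (3 - (3)·0.7784 - (-2)·1.2254) / (7) = 0.4451
  z = (10 - (2)·0.7784 - (-4)·0.4451) / (9) = 1.1360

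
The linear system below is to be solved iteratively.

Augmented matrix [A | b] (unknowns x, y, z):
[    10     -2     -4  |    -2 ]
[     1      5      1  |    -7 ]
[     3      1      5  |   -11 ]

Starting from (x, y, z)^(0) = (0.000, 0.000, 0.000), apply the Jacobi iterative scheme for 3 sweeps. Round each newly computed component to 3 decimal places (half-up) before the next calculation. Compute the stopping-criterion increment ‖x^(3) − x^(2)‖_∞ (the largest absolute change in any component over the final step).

Iteration 1:
  x = (-2 - (-2)·0.000 - (-4)·0.000) / (10) = -0.200
  y = (-7 - (1)·0.000 - (1)·0.000) / (5) = -1.400
  z = (-11 - (3)·0.000 - (1)·0.000) / (5) = -2.200
Iteration 2:
  x = (-2 - (-2)·-1.400 - (-4)·-2.200) / (10) = -1.360
  y = (-7 - (1)·-0.200 - (1)·-2.200) / (5) = -0.920
  z = (-11 - (3)·-0.200 - (1)·-1.400) / (5) = -1.800
Iteration 3:
  x = (-2 - (-2)·-0.920 - (-4)·-1.800) / (10) = -1.104
  y = (-7 - (1)·-1.360 - (1)·-1.800) / (5) = -0.768
  z = (-11 - (3)·-1.360 - (1)·-0.920) / (5) = -1.200
Change: (0.256, 0.152, 0.600) → max |·| = 0.600

0.600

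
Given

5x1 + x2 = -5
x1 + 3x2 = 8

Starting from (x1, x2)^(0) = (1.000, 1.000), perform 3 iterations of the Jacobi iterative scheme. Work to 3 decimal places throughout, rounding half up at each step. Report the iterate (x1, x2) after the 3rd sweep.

Iteration 1:
  x1 = (-5 - (1)·1.000) / (5) = -1.200
  x2 = (8 - (1)·1.000) / (3) = 2.333
Iteration 2:
  x1 = (-5 - (1)·2.333) / (5) = -1.467
  x2 = (8 - (1)·-1.200) / (3) = 3.067
Iteration 3:
  x1 = (-5 - (1)·3.067) / (5) = -1.613
  x2 = (8 - (1)·-1.467) / (3) = 3.156

(-1.613, 3.156)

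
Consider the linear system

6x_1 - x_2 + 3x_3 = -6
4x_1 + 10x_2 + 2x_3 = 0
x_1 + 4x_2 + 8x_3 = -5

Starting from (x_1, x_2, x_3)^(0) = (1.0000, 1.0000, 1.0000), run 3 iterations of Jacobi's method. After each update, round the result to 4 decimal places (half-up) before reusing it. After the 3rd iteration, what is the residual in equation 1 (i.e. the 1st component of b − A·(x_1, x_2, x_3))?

1.8354

Iteration 1:
  x_1 = (-6 - (-1)·1.0000 - (3)·1.0000) / (6) = -1.3333
  x_2 = (0 - (4)·1.0000 - (2)·1.0000) / (10) = -0.6000
  x_3 = (-5 - (1)·1.0000 - (4)·1.0000) / (8) = -1.2500
Iteration 2:
  x_1 = (-6 - (-1)·-0.6000 - (3)·-1.2500) / (6) = -0.4750
  x_2 = (0 - (4)·-1.3333 - (2)·-1.2500) / (10) = 0.7833
  x_3 = (-5 - (1)·-1.3333 - (4)·-0.6000) / (8) = -0.1583
Iteration 3:
  x_1 = (-6 - (-1)·0.7833 - (3)·-0.1583) / (6) = -0.7903
  x_2 = (0 - (4)·-0.4750 - (2)·-0.1583) / (10) = 0.2217
  x_3 = (-5 - (1)·-0.4750 - (4)·0.7833) / (8) = -0.9573
Residual b − A·x = (1.8354, 2.8588, 2.5619)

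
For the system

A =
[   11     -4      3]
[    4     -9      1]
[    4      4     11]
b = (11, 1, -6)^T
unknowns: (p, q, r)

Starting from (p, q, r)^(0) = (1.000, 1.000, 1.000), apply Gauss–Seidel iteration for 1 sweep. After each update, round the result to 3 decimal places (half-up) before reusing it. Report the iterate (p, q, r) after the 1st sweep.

Iteration 1:
  p = (11 - (-4)·1.000 - (3)·1.000) / (11) = 1.091
  q = (1 - (4)·1.091 - (1)·1.000) / (-9) = 0.485
  r = (-6 - (4)·1.091 - (4)·0.485) / (11) = -1.119

(1.091, 0.485, -1.119)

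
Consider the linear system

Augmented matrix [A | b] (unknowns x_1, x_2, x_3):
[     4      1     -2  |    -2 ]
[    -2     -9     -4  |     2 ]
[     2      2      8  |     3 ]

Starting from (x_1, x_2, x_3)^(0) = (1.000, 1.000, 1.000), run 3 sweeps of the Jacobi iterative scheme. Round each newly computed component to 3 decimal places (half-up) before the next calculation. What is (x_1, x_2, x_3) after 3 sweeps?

Iteration 1:
  x_1 = (-2 - (1)·1.000 - (-2)·1.000) / (4) = -0.250
  x_2 = (2 - (-2)·1.000 - (-4)·1.000) / (-9) = -0.889
  x_3 = (3 - (2)·1.000 - (2)·1.000) / (8) = -0.125
Iteration 2:
  x_1 = (-2 - (1)·-0.889 - (-2)·-0.125) / (4) = -0.340
  x_2 = (2 - (-2)·-0.250 - (-4)·-0.125) / (-9) = -0.111
  x_3 = (3 - (2)·-0.250 - (2)·-0.889) / (8) = 0.660
Iteration 3:
  x_1 = (-2 - (1)·-0.111 - (-2)·0.660) / (4) = -0.142
  x_2 = (2 - (-2)·-0.340 - (-4)·0.660) / (-9) = -0.440
  x_3 = (3 - (2)·-0.340 - (2)·-0.111) / (8) = 0.488

(-0.142, -0.440, 0.488)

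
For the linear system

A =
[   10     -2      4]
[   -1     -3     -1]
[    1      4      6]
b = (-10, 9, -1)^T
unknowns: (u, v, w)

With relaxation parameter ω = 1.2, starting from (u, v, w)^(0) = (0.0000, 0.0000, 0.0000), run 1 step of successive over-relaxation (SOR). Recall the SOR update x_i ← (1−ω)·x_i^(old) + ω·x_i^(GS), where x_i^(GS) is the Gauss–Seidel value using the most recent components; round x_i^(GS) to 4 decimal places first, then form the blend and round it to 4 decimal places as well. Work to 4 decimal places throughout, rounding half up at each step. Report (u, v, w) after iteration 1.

(-1.2000, -3.1200, 2.5360)

Iteration 1:
  u: GS value = (-10 - (-2)·0.0000 - (4)·0.0000) / (10) = -1.0000;  u ← (1−ω)·0.0000 + ω·-1.0000 = -1.2000
  v: GS value = (9 - (-1)·-1.2000 - (-1)·0.0000) / (-3) = -2.6000;  v ← (1−ω)·0.0000 + ω·-2.6000 = -3.1200
  w: GS value = (-1 - (1)·-1.2000 - (4)·-3.1200) / (6) = 2.1133;  w ← (1−ω)·0.0000 + ω·2.1133 = 2.5360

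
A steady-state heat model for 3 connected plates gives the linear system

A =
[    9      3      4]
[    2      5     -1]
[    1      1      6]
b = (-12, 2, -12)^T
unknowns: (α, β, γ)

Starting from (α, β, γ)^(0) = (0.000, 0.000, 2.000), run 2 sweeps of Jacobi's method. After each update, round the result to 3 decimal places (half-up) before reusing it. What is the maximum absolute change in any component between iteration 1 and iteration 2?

1.511

Iteration 1:
  α = (-12 - (3)·0.000 - (4)·2.000) / (9) = -2.222
  β = (2 - (2)·0.000 - (-1)·2.000) / (5) = 0.800
  γ = (-12 - (1)·0.000 - (1)·0.000) / (6) = -2.000
Iteration 2:
  α = (-12 - (3)·0.800 - (4)·-2.000) / (9) = -0.711
  β = (2 - (2)·-2.222 - (-1)·-2.000) / (5) = 0.889
  γ = (-12 - (1)·-2.222 - (1)·0.800) / (6) = -1.763
Change: (1.511, 0.089, 0.237) → max |·| = 1.511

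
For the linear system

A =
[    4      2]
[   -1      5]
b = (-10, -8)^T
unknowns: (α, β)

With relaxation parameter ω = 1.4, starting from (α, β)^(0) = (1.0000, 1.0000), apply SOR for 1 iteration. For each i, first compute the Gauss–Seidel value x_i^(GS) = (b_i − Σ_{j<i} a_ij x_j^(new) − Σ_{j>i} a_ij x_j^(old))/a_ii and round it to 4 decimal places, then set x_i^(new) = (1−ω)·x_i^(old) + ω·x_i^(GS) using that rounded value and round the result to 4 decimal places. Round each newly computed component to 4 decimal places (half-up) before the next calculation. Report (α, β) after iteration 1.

Iteration 1:
  α: GS value = (-10 - (2)·1.0000) / (4) = -3.0000;  α ← (1−ω)·1.0000 + ω·-3.0000 = -4.6000
  β: GS value = (-8 - (-1)·-4.6000) / (5) = -2.5200;  β ← (1−ω)·1.0000 + ω·-2.5200 = -3.9280

(-4.6000, -3.9280)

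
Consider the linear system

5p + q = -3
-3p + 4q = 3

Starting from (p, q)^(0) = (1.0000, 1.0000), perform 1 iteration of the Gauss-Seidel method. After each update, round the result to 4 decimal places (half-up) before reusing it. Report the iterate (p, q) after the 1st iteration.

Iteration 1:
  p = (-3 - (1)·1.0000) / (5) = -0.8000
  q = (3 - (-3)·-0.8000) / (4) = 0.1500

(-0.8000, 0.1500)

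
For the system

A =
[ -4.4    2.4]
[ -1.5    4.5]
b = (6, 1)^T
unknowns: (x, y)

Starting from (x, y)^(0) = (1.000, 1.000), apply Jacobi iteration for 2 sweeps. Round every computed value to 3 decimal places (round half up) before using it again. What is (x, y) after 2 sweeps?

Iteration 1:
  x = (6 - (2.4)·1.000) / (-4.4) = -0.818
  y = (1 - (-1.5)·1.000) / (4.5) = 0.556
Iteration 2:
  x = (6 - (2.4)·0.556) / (-4.4) = -1.060
  y = (1 - (-1.5)·-0.818) / (4.5) = -0.050

(-1.060, -0.050)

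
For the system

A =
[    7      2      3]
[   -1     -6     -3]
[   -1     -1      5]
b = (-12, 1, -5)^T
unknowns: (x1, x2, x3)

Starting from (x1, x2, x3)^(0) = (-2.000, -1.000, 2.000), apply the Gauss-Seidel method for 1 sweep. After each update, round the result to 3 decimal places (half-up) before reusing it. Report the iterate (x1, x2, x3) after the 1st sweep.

Iteration 1:
  x1 = (-12 - (2)·-1.000 - (3)·2.000) / (7) = -2.286
  x2 = (1 - (-1)·-2.286 - (-3)·2.000) / (-6) = -0.786
  x3 = (-5 - (-1)·-2.286 - (-1)·-0.786) / (5) = -1.614

(-2.286, -0.786, -1.614)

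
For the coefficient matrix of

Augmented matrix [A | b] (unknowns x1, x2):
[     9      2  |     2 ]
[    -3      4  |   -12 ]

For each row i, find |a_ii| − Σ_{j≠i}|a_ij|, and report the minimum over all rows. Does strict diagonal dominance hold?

1

row 1: |9| − (2) = 7
row 2: |4| − (3) = 1
minimum over rows = 1 → strictly diagonally dominant (convergence guaranteed)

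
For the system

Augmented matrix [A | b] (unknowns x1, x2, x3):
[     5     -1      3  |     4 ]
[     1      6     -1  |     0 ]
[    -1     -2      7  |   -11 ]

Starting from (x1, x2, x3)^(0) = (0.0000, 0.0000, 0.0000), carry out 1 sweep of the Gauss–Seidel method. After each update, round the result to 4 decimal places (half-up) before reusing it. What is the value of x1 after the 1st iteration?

Iteration 1:
  x1 = (4 - (-1)·0.0000 - (3)·0.0000) / (5) = 0.8000
  x2 = (0 - (1)·0.8000 - (-1)·0.0000) / (6) = -0.1333
  x3 = (-11 - (-1)·0.8000 - (-2)·-0.1333) / (7) = -1.4952

0.8000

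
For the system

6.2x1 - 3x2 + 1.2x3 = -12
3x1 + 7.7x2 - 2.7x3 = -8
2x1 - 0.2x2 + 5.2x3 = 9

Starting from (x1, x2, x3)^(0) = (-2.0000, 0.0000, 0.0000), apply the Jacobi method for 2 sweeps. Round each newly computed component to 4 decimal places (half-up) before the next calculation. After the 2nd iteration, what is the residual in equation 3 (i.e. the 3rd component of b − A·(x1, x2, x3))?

Iteration 1:
  x1 = (-12 - (-3)·0.0000 - (1.2)·0.0000) / (6.2) = -1.9355
  x2 = (-8 - (3)·-2.0000 - (-2.7)·0.0000) / (7.7) = -0.2597
  x3 = (9 - (2)·-2.0000 - (-0.2)·0.0000) / (5.2) = 2.5000
Iteration 2:
  x1 = (-12 - (-3)·-0.2597 - (1.2)·2.5000) / (6.2) = -2.5450
  x2 = (-8 - (3)·-1.9355 - (-2.7)·2.5000) / (7.7) = 0.5918
  x3 = (9 - (2)·-1.9355 - (-0.2)·-0.2597) / (5.2) = 2.4652
Residual b − A·x = (2.5962, 1.7342, 1.3893)

1.3893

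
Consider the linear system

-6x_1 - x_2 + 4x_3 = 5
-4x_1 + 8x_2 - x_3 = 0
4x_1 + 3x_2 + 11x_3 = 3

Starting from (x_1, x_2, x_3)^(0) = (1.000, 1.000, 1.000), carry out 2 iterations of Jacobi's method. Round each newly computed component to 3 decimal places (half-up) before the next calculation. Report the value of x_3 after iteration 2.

Iteration 1:
  x_1 = (5 - (-1)·1.000 - (4)·1.000) / (-6) = -0.333
  x_2 = (0 - (-4)·1.000 - (-1)·1.000) / (8) = 0.625
  x_3 = (3 - (4)·1.000 - (3)·1.000) / (11) = -0.364
Iteration 2:
  x_1 = (5 - (-1)·0.625 - (4)·-0.364) / (-6) = -1.180
  x_2 = (0 - (-4)·-0.333 - (-1)·-0.364) / (8) = -0.212
  x_3 = (3 - (4)·-0.333 - (3)·0.625) / (11) = 0.223

0.223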